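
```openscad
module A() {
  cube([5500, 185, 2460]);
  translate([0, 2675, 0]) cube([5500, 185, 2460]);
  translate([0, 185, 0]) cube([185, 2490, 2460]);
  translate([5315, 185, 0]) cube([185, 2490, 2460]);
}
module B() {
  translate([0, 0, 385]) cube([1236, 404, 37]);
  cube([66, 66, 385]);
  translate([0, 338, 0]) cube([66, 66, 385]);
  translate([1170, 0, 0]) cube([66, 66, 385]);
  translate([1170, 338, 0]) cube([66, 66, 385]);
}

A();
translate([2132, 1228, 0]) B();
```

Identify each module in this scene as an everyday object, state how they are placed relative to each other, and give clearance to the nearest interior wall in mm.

Clearances: x = 1947, y = 1043; minimum 1043 mm.

A is a house frame. B is a bench. The bench sits inside the house frame, centred. The clearance to the nearest interior wall is 1043 mm.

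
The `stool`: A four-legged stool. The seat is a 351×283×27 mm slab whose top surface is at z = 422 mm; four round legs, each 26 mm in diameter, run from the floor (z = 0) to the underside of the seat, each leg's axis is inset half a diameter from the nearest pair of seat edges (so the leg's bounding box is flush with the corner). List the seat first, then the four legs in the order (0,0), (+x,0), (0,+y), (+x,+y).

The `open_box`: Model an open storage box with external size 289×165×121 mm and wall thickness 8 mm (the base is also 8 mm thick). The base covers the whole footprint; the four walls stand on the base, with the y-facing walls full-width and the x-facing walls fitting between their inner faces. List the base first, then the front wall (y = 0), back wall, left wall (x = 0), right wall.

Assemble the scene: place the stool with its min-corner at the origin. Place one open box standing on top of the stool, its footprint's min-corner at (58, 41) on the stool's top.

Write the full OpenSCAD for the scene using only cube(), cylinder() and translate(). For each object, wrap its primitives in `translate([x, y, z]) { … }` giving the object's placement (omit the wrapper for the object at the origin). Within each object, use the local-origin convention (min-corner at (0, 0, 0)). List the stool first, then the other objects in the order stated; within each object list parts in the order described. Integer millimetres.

translate([0, 0, 395]) cube([351, 283, 27]);
translate([13, 13, 0]) cylinder(h = 395, r = 13);
translate([338, 13, 0]) cylinder(h = 395, r = 13);
translate([13, 270, 0]) cylinder(h = 395, r = 13);
translate([338, 270, 0]) cylinder(h = 395, r = 13);
translate([58, 41, 422]) {
  cube([289, 165, 8]);
  translate([0, 0, 8]) cube([289, 8, 113]);
  translate([0, 157, 8]) cube([289, 8, 113]);
  translate([0, 8, 8]) cube([8, 149, 113]);
  translate([281, 8, 8]) cube([8, 149, 113]);
}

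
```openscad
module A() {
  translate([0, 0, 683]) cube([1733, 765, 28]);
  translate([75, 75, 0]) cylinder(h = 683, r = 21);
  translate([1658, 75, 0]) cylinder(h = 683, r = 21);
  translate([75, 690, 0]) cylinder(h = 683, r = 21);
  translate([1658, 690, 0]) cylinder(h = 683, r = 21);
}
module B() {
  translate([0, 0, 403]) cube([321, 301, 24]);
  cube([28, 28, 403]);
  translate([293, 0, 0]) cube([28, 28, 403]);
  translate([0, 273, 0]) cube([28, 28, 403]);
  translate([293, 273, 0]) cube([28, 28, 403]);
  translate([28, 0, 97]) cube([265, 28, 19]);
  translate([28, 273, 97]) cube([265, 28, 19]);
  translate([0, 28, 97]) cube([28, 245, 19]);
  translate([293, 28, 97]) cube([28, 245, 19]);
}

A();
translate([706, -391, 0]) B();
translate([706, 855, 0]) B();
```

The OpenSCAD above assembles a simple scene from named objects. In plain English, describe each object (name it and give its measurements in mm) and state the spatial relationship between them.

A is a table with a 1733×765 mm rectangular top, 28 mm thick, top surface at z = 711 mm, supported by four round legs of 42 mm diameter, each leg's bounding box inset 54 mm from the nearest pair of top edges, running from the floor.

B is a simple wooden stool: a rectangular seat 321 mm (x) by 301 mm (y), 24 mm thick, top face at z = 427 mm, on four square legs, each 28×28 mm in cross-section. The legs rest on z = 0, each flush with a corner of the seat. Four stretchers, 28 mm wide and 19 mm tall, connect adjacent legs with their undersides at z = 97 mm, each running between the inner faces of the legs it joins and aligned with the legs' outer faces on the other axis.

Two stools sit around the table at the −y, +y sides.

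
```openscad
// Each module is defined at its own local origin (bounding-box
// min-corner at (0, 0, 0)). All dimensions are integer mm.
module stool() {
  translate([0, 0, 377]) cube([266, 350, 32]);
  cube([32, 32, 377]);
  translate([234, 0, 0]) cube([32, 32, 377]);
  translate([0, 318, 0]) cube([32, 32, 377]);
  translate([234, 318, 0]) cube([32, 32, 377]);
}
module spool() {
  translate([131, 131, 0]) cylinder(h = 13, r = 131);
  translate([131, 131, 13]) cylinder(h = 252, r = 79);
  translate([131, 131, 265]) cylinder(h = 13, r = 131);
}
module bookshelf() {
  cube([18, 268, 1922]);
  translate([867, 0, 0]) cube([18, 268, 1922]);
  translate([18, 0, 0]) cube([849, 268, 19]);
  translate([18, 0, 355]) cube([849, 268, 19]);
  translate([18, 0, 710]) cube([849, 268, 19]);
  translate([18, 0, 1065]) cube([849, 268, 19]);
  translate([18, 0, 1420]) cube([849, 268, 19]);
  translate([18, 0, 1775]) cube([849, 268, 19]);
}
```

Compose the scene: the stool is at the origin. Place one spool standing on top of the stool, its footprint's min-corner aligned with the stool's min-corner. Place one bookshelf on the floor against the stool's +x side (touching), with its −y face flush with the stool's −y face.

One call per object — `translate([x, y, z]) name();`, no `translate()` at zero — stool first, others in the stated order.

stool();
translate([0, 0, 409]) spool();
translate([266, 0, 0]) bookshelf();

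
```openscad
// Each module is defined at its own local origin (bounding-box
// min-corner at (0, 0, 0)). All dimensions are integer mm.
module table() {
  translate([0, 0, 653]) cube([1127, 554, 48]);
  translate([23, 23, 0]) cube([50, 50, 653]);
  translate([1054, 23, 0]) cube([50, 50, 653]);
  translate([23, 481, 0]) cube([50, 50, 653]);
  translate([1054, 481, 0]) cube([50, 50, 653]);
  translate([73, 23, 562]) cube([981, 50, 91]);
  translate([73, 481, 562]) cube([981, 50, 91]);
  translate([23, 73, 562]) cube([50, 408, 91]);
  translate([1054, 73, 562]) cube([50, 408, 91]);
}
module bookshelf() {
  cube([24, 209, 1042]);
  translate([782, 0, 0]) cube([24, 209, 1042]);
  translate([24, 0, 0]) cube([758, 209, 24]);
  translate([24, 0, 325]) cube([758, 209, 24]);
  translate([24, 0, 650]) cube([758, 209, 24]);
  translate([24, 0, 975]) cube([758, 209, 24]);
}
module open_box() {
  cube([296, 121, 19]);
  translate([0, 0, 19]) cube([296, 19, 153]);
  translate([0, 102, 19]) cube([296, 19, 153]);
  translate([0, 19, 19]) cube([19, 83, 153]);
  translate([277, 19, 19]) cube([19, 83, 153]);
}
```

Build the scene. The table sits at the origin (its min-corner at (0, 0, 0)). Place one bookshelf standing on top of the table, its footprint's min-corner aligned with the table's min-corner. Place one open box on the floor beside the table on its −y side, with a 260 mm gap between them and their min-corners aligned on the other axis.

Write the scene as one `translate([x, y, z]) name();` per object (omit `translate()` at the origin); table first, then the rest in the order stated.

table();
translate([0, 0, 701]) bookshelf();
translate([0, -381, 0]) open_box();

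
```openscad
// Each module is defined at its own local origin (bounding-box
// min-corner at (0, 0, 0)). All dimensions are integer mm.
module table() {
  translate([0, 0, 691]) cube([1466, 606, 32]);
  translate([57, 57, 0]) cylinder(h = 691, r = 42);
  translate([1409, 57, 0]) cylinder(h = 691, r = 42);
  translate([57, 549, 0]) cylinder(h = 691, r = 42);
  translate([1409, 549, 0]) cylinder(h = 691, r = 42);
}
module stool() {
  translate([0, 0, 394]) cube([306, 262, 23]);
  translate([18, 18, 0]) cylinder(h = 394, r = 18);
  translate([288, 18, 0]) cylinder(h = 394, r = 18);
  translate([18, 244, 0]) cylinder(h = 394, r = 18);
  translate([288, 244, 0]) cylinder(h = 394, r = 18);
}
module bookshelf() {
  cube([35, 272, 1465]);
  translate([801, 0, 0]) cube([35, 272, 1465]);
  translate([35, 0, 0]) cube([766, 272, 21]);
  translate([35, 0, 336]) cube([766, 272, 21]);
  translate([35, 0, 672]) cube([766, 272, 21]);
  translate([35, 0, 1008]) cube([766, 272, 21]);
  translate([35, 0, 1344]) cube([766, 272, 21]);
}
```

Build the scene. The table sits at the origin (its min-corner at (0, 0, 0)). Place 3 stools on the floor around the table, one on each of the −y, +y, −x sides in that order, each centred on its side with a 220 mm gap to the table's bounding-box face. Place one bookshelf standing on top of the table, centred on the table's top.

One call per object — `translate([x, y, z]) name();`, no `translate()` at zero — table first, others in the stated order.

table();
translate([580, -482, 0]) stool();
translate([580, 826, 0]) stool();
translate([-526, 172, 0]) stool();
translate([315, 167, 723]) bookshelf();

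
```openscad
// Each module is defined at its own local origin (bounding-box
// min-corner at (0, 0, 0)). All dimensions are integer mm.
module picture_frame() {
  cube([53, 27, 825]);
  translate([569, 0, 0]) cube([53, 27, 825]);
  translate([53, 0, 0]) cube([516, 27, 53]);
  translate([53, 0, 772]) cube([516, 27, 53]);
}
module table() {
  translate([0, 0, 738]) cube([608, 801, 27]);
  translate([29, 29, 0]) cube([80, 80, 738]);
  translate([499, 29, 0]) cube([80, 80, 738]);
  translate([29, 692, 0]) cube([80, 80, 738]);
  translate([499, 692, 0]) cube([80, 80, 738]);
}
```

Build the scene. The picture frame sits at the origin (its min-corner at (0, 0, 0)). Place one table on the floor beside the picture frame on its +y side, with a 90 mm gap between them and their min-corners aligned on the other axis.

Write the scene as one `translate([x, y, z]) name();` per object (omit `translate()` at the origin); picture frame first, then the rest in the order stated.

picture_frame();
translate([0, 117, 0]) table();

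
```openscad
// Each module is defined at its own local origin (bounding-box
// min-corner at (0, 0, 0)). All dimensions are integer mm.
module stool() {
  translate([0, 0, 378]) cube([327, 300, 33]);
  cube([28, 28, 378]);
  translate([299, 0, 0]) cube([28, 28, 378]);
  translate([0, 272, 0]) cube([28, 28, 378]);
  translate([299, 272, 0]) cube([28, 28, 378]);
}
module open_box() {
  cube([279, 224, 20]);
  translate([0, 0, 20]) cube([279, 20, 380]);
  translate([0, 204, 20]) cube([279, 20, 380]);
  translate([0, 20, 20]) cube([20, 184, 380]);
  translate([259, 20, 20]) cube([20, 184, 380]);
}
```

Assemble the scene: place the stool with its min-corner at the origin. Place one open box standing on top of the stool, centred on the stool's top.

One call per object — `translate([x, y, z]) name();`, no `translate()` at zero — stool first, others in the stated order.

stool();
translate([24, 38, 411]) open_box();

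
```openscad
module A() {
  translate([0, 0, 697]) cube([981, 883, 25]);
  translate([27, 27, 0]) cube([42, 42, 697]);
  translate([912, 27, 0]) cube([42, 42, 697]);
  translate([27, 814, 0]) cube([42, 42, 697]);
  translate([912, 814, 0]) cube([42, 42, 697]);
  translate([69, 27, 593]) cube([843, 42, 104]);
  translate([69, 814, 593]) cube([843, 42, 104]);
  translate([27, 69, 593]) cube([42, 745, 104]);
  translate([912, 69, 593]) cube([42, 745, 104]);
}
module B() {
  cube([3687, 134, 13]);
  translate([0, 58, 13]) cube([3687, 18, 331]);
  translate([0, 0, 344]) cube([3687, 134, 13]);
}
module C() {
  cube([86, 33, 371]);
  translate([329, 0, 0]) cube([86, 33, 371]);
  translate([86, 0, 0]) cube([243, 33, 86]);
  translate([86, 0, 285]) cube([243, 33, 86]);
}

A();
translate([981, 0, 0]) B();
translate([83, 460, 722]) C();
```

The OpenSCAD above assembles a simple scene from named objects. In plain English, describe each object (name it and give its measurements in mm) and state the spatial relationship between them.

A is a table with a 981×883 mm rectangular top, 25 mm thick, top surface at z = 722 mm, supported by four 42×42 mm square legs, each inset 27 mm from the nearest pair of top edges, running from the floor. Four apron rails, 42 mm thick and 104 mm tall, run between adjacent legs with their top edges flush with the underside of the top and their outer faces flush with the legs' outer faces.

B is an I-beam lying along x, 3687 mm long. Overall section height 357 mm. Two flanges 134 mm wide (y) and 13 mm thick, one on the floor and one at the top; a web 18 mm thick runs between them, centred on the flange width.

C is a rectangular picture frame lying in the x–z plane (depth along y). The opening is 243 mm wide (x) by 199 mm tall (z), surrounded by a border 86 mm wide on all four sides. The frame is 33 mm deep and is made of two full-height vertical stiles with two horizontal rails fitted between them.

The I-beam is against the table's +x side, with their −y faces flush. The picture frame is on top of the table.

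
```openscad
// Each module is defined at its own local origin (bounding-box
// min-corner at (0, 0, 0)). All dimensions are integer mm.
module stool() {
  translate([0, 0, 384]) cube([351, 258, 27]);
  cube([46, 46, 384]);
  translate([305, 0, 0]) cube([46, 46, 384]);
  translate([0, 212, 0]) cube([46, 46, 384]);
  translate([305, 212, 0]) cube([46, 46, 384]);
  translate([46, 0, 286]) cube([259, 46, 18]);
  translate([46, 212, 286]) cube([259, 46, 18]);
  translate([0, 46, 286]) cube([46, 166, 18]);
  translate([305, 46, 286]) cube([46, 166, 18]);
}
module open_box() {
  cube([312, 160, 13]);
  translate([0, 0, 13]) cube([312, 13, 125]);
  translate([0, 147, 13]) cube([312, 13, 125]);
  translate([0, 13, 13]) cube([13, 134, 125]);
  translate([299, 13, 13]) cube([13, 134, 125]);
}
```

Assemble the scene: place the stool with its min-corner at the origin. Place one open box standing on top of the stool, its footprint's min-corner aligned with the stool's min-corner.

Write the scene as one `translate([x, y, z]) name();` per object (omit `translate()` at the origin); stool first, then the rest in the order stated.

stool();
translate([0, 0, 411]) open_box();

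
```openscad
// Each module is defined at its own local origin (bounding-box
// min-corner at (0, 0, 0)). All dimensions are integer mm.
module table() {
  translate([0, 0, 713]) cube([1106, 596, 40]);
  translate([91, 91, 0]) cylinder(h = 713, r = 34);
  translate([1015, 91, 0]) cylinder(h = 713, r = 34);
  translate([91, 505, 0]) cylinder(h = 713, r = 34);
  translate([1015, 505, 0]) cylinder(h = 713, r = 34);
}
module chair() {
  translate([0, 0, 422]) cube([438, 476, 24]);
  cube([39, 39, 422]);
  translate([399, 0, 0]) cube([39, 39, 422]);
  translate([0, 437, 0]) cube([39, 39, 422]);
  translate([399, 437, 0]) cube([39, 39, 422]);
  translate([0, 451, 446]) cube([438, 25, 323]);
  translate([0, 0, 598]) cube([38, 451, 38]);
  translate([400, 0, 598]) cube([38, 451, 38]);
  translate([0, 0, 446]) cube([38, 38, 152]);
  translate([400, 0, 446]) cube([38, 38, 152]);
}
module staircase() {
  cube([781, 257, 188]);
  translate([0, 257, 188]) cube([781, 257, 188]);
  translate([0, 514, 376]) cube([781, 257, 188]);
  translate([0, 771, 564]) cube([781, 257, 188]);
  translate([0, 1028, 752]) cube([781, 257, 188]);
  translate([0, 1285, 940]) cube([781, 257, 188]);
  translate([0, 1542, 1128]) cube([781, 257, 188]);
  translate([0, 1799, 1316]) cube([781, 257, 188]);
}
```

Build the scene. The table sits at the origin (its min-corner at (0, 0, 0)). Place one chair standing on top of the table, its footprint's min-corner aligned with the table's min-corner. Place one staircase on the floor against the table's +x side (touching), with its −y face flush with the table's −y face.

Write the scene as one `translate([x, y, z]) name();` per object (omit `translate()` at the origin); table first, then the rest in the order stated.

table();
translate([0, 0, 753]) chair();
translate([1106, 0, 0]) staircase();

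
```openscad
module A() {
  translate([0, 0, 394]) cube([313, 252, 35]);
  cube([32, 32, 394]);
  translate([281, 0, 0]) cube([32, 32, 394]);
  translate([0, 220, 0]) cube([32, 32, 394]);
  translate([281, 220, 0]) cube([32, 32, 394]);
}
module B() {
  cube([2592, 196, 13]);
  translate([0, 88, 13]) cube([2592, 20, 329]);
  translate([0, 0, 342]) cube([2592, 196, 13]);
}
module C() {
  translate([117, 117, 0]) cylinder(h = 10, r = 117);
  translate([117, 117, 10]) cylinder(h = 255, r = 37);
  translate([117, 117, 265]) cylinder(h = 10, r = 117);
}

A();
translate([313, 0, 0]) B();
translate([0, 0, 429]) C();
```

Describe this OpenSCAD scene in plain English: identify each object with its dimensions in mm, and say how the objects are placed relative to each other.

A is a simple wooden stool: a rectangular seat 313 mm (x) by 252 mm (y), 35 mm thick, top face at z = 429 mm, on four square legs, each 32×32 mm in cross-section. The legs rest on z = 0, each flush with a corner of the seat.

B is an I-beam lying along x, 2592 mm long. Overall section height 355 mm. Two flanges 196 mm wide (y) and 13 mm thick, one on the floor and one at the top; a web 20 mm thick runs between them, centred on the flange width.

C is a spool: two coaxial disc flanges of radius 117 mm and thickness 10 mm, joined by a core cylinder of radius 37 mm and height 255 mm. The lower flange rests on z = 0 and the three cylinders share a vertical axis.

The I-beam is against the stool's +x side, with their −y faces flush. The spool is on top of the stool.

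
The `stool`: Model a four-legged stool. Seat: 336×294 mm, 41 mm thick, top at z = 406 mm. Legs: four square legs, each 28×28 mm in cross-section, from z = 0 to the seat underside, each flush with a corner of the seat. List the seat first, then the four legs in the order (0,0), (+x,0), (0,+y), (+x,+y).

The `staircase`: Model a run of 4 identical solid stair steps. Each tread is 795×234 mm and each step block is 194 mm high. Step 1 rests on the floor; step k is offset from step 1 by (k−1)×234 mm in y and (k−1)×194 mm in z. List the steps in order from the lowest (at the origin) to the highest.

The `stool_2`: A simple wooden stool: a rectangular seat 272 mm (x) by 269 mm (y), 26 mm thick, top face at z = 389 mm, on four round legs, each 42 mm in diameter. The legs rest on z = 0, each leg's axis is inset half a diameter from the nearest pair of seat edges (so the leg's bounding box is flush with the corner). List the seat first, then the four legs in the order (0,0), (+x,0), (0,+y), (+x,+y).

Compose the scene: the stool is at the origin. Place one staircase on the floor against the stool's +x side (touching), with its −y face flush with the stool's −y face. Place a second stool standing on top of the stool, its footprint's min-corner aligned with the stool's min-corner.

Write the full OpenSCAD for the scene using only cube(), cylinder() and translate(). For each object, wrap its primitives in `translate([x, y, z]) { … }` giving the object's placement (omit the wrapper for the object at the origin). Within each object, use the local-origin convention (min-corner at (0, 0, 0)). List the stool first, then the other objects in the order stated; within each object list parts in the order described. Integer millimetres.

translate([0, 0, 365]) cube([336, 294, 41]);
cube([28, 28, 365]);
translate([308, 0, 0]) cube([28, 28, 365]);
translate([0, 266, 0]) cube([28, 28, 365]);
translate([308, 266, 0]) cube([28, 28, 365]);
translate([336, 0, 0]) {
  cube([795, 234, 194]);
  translate([0, 234, 194]) cube([795, 234, 194]);
  translate([0, 468, 388]) cube([795, 234, 194]);
  translate([0, 702, 582]) cube([795, 234, 194]);
}
translate([0, 0, 406]) {
  translate([0, 0, 363]) cube([272, 269, 26]);
  translate([21, 21, 0]) cylinder(h = 363, r = 21);
  translate([251, 21, 0]) cylinder(h = 363, r = 21);
  translate([21, 248, 0]) cylinder(h = 363, r = 21);
  translate([251, 248, 0]) cylinder(h = 363, r = 21);
}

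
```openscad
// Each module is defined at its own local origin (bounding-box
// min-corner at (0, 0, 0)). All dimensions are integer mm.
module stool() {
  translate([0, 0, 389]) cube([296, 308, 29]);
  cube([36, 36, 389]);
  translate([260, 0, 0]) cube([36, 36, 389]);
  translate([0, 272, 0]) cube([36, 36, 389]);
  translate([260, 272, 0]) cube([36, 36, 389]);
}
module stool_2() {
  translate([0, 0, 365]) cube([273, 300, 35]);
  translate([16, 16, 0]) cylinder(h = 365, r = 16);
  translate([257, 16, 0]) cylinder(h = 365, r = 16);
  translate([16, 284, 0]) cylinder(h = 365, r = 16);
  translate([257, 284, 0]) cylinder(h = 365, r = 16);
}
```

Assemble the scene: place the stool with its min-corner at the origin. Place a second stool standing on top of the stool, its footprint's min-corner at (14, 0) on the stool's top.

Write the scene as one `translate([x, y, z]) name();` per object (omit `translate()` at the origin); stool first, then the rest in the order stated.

stool();
translate([14, 0, 418]) stool_2();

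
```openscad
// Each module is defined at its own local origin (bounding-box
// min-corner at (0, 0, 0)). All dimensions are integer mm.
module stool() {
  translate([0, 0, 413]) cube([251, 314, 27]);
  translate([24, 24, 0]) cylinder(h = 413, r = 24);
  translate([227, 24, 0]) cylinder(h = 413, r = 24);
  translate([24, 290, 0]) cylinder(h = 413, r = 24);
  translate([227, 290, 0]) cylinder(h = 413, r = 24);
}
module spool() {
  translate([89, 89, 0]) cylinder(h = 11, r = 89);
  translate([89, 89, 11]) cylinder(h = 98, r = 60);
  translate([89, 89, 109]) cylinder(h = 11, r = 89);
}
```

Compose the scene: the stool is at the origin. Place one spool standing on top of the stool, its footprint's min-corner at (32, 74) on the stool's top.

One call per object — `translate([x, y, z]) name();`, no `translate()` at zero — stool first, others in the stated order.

stool();
translate([32, 74, 440]) spool();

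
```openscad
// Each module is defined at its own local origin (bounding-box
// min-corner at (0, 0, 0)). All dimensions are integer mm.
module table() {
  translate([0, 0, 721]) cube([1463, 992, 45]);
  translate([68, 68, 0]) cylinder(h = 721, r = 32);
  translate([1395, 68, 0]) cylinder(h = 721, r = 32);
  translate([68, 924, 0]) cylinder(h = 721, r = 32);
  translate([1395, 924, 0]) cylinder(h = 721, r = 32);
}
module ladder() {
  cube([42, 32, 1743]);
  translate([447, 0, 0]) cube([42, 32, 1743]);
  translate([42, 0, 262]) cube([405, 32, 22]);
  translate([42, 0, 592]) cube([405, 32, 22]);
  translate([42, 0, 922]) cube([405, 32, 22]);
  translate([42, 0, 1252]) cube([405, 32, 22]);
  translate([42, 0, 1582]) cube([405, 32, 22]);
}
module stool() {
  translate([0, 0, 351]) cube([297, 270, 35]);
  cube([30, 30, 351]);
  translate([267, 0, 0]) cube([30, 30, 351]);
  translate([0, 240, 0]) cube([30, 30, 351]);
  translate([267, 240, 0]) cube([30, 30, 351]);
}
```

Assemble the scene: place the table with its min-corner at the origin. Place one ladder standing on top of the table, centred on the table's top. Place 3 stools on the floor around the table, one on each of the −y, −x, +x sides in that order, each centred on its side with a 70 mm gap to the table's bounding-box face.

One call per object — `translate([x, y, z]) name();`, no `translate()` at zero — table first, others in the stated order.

table();
translate([487, 480, 766]) ladder();
translate([583, -340, 0]) stool();
translate([-367, 361, 0]) stool();
translate([1533, 361, 0]) stool();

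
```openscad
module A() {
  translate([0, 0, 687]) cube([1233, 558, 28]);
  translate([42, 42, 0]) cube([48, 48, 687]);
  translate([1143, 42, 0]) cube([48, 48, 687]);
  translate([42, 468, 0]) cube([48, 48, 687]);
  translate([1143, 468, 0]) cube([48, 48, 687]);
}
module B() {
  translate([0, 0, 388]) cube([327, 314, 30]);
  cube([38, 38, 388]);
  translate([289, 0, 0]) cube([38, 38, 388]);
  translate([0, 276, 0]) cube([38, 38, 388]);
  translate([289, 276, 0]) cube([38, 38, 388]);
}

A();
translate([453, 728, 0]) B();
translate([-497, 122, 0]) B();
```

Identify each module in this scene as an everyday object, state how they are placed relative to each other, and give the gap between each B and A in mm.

Each stool's nearest face is 170 mm from the table's bounding box.

A is a table. B is a stool. Two stools sit around the table at the +y, −x sides. The gap between each stool and the table is 170 mm.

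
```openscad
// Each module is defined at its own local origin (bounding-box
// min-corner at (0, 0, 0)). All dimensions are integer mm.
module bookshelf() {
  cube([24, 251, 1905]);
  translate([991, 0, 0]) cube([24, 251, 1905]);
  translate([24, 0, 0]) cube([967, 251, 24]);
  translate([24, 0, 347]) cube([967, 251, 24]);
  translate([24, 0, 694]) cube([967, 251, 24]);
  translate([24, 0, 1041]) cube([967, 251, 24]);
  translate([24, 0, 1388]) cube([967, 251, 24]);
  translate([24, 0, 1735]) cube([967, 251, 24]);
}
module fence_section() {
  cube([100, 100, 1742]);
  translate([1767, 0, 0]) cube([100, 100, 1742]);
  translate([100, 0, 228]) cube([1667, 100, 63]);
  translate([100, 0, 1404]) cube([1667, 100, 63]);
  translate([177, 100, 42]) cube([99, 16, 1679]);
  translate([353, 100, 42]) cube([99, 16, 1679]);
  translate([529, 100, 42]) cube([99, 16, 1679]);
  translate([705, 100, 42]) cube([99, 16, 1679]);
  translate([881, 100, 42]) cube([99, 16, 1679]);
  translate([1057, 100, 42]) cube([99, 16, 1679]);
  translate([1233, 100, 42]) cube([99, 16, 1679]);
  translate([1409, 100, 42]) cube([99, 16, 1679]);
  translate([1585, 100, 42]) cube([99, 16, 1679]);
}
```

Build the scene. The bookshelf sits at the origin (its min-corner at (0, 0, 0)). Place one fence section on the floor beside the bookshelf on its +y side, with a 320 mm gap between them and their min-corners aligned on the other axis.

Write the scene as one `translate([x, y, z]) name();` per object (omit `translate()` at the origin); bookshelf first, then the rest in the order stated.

bookshelf();
translate([0, 571, 0]) fence_section();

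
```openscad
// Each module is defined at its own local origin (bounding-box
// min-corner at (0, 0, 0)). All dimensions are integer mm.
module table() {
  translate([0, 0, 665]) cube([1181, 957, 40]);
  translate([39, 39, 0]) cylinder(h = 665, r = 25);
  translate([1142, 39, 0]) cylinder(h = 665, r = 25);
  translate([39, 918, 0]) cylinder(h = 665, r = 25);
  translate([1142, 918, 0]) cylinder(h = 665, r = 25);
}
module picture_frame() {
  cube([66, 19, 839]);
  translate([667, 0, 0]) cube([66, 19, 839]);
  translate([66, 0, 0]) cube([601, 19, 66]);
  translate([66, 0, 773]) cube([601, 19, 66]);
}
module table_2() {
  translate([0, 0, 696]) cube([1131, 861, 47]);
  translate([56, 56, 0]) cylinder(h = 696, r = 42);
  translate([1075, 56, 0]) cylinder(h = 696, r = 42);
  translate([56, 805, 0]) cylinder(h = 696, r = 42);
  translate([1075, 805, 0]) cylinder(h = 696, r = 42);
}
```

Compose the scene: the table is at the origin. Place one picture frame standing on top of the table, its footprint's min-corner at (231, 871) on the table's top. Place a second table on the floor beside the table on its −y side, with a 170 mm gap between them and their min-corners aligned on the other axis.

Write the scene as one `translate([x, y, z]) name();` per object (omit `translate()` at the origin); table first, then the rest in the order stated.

table();
translate([231, 871, 705]) picture_frame();
translate([0, -1031, 0]) table_2();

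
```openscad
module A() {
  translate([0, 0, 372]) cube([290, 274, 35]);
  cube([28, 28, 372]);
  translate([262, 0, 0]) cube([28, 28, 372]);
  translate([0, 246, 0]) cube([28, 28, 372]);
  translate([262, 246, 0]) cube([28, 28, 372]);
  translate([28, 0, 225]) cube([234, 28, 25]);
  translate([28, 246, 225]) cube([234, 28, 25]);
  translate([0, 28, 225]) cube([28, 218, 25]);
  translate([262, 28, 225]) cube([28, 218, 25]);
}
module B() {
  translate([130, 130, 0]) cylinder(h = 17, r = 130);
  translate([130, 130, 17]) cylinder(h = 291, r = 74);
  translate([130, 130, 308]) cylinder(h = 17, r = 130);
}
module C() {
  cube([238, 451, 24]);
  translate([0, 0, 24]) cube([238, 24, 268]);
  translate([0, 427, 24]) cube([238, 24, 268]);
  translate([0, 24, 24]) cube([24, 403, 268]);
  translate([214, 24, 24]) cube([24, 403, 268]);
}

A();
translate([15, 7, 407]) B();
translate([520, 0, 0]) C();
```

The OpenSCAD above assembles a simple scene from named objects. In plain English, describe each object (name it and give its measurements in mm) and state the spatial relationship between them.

A is a four-legged stool. The seat is 290×274 mm, 35 mm thick, top at z = 407 mm. It stands on four square legs, each 28×28 mm in cross-section, from z = 0 to the seat underside, each flush with a corner of the seat. Four stretchers, 28 mm wide and 25 mm tall, connect adjacent legs with their undersides at z = 225 mm, each running between the inner faces of the legs it joins and aligned with the legs' outer faces on the other axis.

B is a spool: two coaxial disc flanges of radius 130 mm and thickness 17 mm, joined by a core cylinder of radius 74 mm and height 291 mm. The lower flange rests on z = 0 and the three cylinders share a vertical axis.

C is an open storage box with external size 238×451×292 mm and wall thickness 24 mm (the base is also 24 mm thick). The base covers the whole footprint; the four walls stand on the base, with the y-facing walls full-width and the x-facing walls fitting between their inner faces.

The spool is on top of the stool, centred. The open box is on the floor beside the stool on its +x side.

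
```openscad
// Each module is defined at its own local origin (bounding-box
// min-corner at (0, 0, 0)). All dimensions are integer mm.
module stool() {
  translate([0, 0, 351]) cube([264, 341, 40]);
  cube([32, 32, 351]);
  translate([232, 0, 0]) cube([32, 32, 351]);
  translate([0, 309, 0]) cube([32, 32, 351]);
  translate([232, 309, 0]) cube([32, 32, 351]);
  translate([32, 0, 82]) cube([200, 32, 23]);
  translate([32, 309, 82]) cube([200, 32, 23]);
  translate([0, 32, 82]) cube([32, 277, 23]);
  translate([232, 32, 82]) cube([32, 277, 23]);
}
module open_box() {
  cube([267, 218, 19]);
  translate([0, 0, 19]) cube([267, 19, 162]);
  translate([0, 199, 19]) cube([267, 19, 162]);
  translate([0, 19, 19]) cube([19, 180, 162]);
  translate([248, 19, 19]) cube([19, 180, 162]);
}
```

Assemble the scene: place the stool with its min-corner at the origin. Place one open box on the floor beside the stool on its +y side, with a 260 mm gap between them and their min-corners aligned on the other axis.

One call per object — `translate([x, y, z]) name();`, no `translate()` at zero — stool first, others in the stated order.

stool();
translate([0, 601, 0]) open_box();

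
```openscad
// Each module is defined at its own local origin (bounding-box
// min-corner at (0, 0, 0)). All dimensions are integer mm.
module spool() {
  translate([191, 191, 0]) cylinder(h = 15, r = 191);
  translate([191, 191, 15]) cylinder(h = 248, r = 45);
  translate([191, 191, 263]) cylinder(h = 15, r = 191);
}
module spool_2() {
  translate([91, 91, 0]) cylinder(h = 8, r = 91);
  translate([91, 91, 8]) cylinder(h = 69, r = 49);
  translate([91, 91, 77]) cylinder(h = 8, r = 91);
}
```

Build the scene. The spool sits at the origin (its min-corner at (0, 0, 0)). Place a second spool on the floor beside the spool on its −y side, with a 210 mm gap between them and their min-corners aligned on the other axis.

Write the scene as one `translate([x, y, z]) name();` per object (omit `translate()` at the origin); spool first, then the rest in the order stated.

spool();
translate([0, -392, 0]) spool_2();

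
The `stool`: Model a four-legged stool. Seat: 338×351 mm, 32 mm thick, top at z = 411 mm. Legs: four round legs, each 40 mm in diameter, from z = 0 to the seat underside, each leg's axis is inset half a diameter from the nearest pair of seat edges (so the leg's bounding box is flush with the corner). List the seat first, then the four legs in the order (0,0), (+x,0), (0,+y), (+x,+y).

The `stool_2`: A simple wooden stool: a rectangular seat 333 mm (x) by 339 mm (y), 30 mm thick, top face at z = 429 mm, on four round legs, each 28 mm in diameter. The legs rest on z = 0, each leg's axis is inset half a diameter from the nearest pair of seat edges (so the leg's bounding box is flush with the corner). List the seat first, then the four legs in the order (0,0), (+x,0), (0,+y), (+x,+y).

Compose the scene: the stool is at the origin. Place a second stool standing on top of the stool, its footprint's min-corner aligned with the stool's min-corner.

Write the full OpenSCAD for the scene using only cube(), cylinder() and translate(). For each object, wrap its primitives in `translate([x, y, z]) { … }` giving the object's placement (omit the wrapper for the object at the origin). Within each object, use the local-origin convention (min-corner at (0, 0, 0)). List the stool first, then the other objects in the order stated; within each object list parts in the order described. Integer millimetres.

translate([0, 0, 379]) cube([338, 351, 32]);
translate([20, 20, 0]) cylinder(h = 379, r = 20);
translate([318, 20, 0]) cylinder(h = 379, r = 20);
translate([20, 331, 0]) cylinder(h = 379, r = 20);
translate([318, 331, 0]) cylinder(h = 379, r = 20);
translate([0, 0, 411]) {
  translate([0, 0, 399]) cube([333, 339, 30]);
  translate([14, 14, 0]) cylinder(h = 399, r = 14);
  translate([319, 14, 0]) cylinder(h = 399, r = 14);
  translate([14, 325, 0]) cylinder(h = 399, r = 14);
  translate([319, 325, 0]) cylinder(h = 399, r = 14);
}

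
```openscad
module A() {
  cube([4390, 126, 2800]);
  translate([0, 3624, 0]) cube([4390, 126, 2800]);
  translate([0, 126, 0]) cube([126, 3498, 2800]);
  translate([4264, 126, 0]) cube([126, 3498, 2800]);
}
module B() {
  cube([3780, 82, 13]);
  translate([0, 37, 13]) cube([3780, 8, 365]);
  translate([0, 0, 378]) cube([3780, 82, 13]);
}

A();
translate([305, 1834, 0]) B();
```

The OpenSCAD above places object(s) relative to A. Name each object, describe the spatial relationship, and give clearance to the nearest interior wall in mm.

Clearances: x = 179, y = 1708; minimum 179 mm.

A is a house frame. B is an I-beam. The I-beam sits inside the house frame, centred. The clearance to the nearest interior wall is 179 mm.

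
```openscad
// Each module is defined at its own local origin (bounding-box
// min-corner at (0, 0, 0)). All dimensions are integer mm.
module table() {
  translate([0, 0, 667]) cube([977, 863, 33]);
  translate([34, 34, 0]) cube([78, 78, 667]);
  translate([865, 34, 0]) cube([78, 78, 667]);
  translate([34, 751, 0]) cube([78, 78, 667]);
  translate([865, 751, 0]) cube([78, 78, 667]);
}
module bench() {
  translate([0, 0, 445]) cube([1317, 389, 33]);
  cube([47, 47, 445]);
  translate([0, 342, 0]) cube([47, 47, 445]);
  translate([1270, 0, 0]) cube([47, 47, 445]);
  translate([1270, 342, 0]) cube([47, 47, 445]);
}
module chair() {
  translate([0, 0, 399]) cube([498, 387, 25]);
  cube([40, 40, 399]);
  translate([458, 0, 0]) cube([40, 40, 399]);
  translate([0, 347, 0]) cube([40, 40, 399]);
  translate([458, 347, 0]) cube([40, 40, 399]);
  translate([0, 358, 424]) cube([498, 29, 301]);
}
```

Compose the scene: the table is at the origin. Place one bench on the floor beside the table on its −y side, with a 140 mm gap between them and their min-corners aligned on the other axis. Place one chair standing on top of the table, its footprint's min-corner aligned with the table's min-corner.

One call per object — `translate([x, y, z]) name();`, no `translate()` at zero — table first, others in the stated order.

table();
translate([0, -529, 0]) bench();
translate([0, 0, 700]) chair();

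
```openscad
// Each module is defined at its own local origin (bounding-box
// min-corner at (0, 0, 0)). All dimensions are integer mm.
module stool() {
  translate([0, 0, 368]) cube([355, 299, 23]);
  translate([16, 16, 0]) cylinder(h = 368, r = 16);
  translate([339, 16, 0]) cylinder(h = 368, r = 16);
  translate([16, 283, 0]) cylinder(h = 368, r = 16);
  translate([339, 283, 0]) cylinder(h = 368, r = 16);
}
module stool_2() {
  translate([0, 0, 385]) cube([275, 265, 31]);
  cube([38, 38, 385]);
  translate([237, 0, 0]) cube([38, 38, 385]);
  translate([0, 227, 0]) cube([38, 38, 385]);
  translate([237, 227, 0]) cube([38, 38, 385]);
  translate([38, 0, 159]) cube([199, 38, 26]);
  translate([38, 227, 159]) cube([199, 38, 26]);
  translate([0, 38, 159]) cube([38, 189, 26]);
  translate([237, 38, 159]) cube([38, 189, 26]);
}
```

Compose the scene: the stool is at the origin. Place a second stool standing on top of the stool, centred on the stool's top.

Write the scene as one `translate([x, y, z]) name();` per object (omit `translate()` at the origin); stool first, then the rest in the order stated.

stool();
translate([40, 17, 391]) stool_2();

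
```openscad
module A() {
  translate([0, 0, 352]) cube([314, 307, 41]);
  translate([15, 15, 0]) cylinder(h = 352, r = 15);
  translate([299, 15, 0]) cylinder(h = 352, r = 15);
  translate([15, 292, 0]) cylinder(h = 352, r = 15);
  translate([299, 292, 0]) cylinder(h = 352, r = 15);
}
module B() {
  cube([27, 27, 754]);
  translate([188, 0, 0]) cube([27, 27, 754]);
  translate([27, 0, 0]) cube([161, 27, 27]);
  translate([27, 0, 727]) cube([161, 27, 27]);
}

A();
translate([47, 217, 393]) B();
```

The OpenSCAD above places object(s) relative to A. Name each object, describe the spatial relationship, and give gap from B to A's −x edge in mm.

The picture frame's min-x is at 47; the stool's min-x is 0; gap = 47 mm.

A is a stool. B is a picture frame. The picture frame is on top of the stool. The gap from the picture frame to the stool's −x edge is 47 mm.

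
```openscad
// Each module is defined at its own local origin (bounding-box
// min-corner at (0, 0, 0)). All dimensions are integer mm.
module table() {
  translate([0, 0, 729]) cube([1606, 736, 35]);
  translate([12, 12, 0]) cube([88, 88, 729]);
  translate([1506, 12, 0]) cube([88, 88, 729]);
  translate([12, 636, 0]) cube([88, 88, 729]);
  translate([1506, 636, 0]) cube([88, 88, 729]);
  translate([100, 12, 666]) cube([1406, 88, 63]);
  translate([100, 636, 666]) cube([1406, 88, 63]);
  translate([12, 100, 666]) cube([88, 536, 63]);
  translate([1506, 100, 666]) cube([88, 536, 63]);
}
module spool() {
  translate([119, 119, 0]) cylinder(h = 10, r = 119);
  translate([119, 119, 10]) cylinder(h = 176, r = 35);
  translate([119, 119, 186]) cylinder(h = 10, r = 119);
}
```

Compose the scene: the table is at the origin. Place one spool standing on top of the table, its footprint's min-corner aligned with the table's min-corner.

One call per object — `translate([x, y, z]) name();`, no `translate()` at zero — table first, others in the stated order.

table();
translate([0, 0, 764]) spool();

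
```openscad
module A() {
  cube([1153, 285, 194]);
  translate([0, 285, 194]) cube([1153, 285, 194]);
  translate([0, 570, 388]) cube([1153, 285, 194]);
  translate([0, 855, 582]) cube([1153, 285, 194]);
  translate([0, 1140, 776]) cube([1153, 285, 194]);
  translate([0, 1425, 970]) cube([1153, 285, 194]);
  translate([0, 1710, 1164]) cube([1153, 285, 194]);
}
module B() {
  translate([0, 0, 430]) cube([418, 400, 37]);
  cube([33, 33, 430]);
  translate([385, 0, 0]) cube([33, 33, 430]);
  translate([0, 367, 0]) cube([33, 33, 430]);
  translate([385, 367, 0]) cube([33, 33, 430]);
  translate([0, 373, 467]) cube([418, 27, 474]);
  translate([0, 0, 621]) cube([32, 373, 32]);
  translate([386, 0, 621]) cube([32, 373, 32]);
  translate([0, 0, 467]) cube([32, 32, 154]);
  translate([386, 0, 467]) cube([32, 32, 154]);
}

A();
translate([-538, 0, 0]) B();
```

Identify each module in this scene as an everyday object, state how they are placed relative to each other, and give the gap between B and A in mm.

The chair's nearest face is 120 mm from the staircase's −x face.

A is a staircase. B is a chair. The chair is on the floor beside the staircase on its −x side. The gap between the chair and the staircase is 120 mm.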